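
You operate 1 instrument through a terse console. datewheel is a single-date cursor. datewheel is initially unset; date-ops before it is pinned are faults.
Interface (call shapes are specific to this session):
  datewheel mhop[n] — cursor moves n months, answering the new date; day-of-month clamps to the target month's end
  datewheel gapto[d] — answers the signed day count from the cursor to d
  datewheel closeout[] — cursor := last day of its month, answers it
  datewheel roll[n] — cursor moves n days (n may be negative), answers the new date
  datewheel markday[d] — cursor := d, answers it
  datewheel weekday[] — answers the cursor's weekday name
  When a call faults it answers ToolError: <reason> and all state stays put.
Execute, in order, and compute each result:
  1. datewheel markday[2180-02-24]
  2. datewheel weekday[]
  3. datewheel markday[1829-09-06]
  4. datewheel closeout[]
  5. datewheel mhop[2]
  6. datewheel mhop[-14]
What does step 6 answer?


Answer: 1828-09-30

Derivation:
# 1. datewheel markday(d→2180-02-24) => 2180-02-24
# 2. datewheel weekday() => Thursday
# 3. datewheel markday(d→1829-09-06) => 1829-09-06
# 4. datewheel closeout() => 1829-09-30
# 5. datewheel mhop(n→2) => 1829-11-30
# 6. datewheel mhop(n→-14) => 1828-09-30


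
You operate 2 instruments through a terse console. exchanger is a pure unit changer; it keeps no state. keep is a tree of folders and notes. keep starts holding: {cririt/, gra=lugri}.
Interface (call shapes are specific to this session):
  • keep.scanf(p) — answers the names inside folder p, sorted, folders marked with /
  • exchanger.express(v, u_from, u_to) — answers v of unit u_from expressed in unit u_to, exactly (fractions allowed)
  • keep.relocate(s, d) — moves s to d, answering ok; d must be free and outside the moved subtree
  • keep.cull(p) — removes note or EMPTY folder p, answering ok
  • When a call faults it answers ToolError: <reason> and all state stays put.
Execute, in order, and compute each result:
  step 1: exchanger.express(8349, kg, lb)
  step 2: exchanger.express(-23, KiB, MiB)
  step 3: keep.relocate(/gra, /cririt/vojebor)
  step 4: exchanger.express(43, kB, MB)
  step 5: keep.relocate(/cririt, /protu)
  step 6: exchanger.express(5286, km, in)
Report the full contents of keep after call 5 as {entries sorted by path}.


Step: exchanger.express[v=8349; u_from=kg; u_to=lb]
Result: 75900000000/4123567
Step: exchanger.express[v=-23; u_from=KiB; u_to=MiB]
Result: -23/1024
Step: keep.relocate[s=/gra; d=/cririt/vojebor]
Result: ok
Step: exchanger.express[v=43; u_from=kB; u_to=MB]
Result: 43/1000
Step: keep.relocate[s=/cririt; d=/protu]
Result: ok
Step: exchanger.express[v=5286; u_from=km; u_to=in]
Result: 26430000000/127

Answer: {protu/, protu/vojebor=lugri}


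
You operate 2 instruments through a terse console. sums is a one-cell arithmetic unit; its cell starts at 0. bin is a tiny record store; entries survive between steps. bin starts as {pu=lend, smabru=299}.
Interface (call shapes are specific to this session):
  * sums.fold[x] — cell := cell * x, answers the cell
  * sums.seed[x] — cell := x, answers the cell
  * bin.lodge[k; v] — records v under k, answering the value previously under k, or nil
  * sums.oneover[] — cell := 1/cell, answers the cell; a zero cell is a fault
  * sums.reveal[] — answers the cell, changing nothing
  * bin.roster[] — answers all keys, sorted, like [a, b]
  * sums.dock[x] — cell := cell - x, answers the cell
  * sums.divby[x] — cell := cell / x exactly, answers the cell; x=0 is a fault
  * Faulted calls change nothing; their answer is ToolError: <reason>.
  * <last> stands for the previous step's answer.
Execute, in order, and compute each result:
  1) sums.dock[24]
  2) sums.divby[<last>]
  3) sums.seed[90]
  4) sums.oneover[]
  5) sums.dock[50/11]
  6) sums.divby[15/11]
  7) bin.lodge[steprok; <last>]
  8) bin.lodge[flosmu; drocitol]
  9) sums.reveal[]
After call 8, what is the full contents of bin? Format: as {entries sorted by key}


// 1. dock(24) : -24
// 2. divby(<last>) : 1
// 3. seed(90) : 90
// 4. oneover() : 1/90
// 5. dock(50/11) : -4489/990
// 6. divby(15/11) : -4489/1350
// 7. lodge(steprok, <last>) : nil
// 8. lodge(flosmu, drocitol) : nil
// 9. reveal() : -4489/1350

Answer: {flosmu=drocitol, pu=lend, smabru=299, steprok=-4489/1350}


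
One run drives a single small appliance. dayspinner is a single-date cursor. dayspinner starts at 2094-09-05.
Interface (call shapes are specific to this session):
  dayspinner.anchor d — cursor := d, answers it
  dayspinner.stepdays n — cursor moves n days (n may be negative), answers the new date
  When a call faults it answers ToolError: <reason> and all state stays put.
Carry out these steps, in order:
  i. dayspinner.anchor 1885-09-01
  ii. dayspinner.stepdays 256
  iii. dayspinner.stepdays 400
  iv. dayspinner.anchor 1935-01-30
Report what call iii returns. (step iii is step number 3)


Answer: 1887-06-19

Derivation:
I try anchor(d='1885-09-01'), and observe 1885-09-01.
I call stepdays(n='256'), and see 1886-05-15.
Then stepdays(n='400'): 1887-06-19.
Then anchor(d='1935-01-30'), — result: 1935-01-30.


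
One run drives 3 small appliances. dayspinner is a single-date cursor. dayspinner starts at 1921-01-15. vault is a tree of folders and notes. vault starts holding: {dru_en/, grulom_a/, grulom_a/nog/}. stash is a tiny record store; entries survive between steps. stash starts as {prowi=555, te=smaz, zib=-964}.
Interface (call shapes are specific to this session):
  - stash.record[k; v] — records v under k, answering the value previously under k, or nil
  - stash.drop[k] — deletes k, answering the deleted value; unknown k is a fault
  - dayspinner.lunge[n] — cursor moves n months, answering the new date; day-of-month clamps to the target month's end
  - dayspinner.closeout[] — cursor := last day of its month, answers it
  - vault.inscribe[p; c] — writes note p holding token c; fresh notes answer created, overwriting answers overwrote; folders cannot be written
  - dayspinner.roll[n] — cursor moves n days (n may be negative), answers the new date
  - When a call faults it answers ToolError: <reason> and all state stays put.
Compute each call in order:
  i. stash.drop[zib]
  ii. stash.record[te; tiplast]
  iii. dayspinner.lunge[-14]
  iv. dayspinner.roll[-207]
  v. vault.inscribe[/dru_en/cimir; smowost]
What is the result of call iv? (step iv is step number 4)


Next I call drop using k→zib, and observe -964.
Next I call record using k→te, v→tiplast, and observe smaz.
Invoking lunge using n→-14, and see 1919-11-15.
Calling roll using n→-207, which returns 1919-04-22.
I run inscribe using p→/dru_en/cimir, c→smowost, and get created.

Answer: 1919-04-22


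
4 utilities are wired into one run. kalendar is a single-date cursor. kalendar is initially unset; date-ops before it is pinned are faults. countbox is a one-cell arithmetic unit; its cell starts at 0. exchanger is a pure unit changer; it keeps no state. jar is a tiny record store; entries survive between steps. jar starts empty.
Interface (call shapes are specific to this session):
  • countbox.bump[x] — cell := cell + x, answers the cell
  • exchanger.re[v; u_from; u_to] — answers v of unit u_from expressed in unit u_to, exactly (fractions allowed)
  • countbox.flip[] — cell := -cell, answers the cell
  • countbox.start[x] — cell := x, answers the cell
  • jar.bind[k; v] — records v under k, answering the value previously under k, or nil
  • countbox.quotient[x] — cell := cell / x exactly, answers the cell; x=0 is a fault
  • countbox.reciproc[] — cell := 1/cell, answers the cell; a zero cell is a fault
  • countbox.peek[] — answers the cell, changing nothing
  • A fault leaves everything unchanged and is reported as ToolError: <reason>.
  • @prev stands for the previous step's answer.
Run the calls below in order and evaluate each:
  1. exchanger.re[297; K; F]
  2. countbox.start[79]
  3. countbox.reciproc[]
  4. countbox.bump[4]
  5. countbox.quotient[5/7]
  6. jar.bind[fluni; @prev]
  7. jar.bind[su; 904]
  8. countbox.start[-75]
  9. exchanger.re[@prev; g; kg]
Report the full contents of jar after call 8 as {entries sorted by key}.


Answer: {fluni=2219/395, su=904}

Derivation:
# 1. re(v: 297, u_from: K, u_to: F) == 7493/100
# 2. start(x: 79) == 79
# 3. reciproc() == 1/79
# 4. bump(x: 4) == 317/79
# 5. quotient(x: 5/7) == 2219/395
# 6. bind(k: fluni, v: @prev) == nil
# 7. bind(k: su, v: 904) == nil
# 8. start(x: -75) == -75
# 9. re(v: @prev, u_from: g, u_to: kg) == -3/40


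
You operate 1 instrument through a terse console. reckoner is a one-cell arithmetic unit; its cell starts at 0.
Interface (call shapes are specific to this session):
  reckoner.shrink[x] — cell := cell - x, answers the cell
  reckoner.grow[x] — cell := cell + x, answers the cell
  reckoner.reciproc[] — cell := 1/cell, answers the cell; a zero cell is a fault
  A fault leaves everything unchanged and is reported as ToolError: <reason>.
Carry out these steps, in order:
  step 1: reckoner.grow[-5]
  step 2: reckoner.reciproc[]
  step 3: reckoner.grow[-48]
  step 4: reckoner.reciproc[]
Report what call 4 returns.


Answer: -5/241

Derivation:
→ reckoner.grow(x: -5)
← -5
→ reckoner.reciproc()
← -1/5
→ reckoner.grow(x: -48)
← -241/5
→ reckoner.reciproc()
← -5/241


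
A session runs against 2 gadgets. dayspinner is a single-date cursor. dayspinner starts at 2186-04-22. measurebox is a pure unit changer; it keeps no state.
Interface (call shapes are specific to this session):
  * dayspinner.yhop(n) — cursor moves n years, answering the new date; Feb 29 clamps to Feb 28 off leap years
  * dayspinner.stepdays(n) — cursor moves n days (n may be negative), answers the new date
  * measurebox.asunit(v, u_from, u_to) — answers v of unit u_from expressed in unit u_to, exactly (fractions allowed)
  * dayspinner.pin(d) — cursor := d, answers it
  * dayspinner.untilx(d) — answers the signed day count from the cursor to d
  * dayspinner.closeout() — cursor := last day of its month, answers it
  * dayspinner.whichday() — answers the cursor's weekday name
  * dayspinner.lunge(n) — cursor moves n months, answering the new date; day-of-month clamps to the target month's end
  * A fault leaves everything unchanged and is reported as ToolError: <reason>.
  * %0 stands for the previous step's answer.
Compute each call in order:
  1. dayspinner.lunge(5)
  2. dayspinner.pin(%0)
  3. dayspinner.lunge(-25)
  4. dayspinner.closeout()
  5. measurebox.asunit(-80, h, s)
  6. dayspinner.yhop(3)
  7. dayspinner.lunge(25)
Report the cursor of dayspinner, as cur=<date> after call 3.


-> dayspinner.lunge(5)
<- 2186-09-22
-> dayspinner.pin(%0)
<- 2186-09-22
-> dayspinner.lunge(-25)
<- 2184-08-22
-> dayspinner.closeout()
<- 2184-08-31
-> measurebox.asunit(-80, h, s)
<- -288000
-> dayspinner.yhop(3)
<- 2187-08-31
-> dayspinner.lunge(25)
<- 2189-09-30

Answer: cur=2184-08-22


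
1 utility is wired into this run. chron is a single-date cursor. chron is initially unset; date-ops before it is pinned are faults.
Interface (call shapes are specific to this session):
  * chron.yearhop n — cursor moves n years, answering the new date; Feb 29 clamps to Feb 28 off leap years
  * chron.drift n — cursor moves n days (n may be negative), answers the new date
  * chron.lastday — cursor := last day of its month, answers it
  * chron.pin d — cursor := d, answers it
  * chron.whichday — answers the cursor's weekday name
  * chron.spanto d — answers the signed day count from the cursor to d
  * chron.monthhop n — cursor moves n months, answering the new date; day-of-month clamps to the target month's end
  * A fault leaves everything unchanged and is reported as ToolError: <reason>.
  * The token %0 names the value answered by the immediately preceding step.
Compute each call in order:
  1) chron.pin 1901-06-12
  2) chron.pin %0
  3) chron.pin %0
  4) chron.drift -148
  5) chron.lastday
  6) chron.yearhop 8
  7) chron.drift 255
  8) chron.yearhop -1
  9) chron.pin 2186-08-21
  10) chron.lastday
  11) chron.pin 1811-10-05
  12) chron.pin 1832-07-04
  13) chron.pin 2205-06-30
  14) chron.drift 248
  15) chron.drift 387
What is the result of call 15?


I invoke pin on d=1901-06-12, giving 1901-06-12.
I call pin on d=%0, and observe 1901-06-12.
I try pin on d=%0, giving 1901-06-12.
I invoke drift on n=-148: 1901-01-15.
I call lastday(), giving 1901-01-31.
Invoking yearhop on n=8, giving 1909-01-31.
Using drift on n=255, → 1909-10-13.
Next I call yearhop on n=-1, yielding 1908-10-13.
I use pin on d=2186-08-21, → 2186-08-21.
I invoke lastday, → 2186-08-31.
I invoke pin on d=1811-10-05, → 1811-10-05.
I try pin on d=1832-07-04, — result: 1832-07-04.
I run pin on d=2205-06-30, yielding 2205-06-30.
I call drift on n=248, giving 2206-03-05.
I call drift on n=387, giving 2207-03-27.

Answer: 2207-03-27


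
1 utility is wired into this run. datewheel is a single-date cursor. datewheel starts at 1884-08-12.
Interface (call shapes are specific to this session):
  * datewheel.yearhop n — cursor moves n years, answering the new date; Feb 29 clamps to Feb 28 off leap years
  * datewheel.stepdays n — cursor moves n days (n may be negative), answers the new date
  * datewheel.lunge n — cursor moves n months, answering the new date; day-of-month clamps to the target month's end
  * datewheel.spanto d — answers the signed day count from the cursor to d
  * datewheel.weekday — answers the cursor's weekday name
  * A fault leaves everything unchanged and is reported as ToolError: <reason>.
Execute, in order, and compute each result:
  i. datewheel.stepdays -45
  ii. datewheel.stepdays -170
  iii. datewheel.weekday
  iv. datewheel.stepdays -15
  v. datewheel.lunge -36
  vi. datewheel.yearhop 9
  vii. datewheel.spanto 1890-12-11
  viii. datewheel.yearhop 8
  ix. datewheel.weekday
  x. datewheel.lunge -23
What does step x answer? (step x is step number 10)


$ datewheel.stepdays n='-45'
[out] 1884-06-28
$ datewheel.stepdays n='-170'
[out] 1884-01-10
$ datewheel.weekday
[out] Thursday
$ datewheel.stepdays n='-15'
[out] 1883-12-26
$ datewheel.lunge n='-36'
[out] 1880-12-26
$ datewheel.yearhop n='9'
[out] 1889-12-26
$ datewheel.spanto d='1890-12-11'
[out] 350
$ datewheel.yearhop n='8'
[out] 1897-12-26
$ datewheel.weekday
[out] Sunday
$ datewheel.lunge n='-23'
[out] 1896-01-26

Answer: 1896-01-26


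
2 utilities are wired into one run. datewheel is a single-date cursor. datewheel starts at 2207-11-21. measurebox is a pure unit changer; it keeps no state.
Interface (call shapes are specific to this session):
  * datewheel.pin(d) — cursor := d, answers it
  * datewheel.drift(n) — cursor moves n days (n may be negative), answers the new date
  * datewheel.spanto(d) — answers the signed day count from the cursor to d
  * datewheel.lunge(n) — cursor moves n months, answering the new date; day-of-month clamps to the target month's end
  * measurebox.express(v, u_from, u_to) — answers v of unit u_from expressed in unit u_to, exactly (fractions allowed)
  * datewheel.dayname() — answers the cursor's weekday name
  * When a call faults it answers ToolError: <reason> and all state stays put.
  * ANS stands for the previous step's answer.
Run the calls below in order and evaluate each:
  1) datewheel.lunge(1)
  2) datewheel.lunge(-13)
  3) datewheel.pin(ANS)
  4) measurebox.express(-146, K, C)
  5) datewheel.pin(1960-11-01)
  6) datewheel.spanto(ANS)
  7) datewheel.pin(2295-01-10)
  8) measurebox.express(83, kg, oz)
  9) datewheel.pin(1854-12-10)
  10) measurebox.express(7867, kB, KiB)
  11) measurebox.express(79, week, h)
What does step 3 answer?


Act: datewheel.lunge[1]
Obs: 2207-12-21
Act: datewheel.lunge[-13]
Obs: 2206-11-21
Act: datewheel.pin[ANS]
Obs: 2206-11-21
Act: measurebox.express[-146; K; C]
Obs: -8383/20
Act: datewheel.pin[1960-11-01]
Obs: 1960-11-01
Act: datewheel.spanto[ANS]
Obs: 0
Act: datewheel.pin[2295-01-10]
Obs: 2295-01-10
Act: measurebox.express[83; kg; oz]
Obs: 132800000000/45359237
Act: datewheel.pin[1854-12-10]
Obs: 1854-12-10
Act: measurebox.express[7867; kB; KiB]
Obs: 983375/128
Act: measurebox.express[79; week; h]
Obs: 13272

Answer: 2206-11-21


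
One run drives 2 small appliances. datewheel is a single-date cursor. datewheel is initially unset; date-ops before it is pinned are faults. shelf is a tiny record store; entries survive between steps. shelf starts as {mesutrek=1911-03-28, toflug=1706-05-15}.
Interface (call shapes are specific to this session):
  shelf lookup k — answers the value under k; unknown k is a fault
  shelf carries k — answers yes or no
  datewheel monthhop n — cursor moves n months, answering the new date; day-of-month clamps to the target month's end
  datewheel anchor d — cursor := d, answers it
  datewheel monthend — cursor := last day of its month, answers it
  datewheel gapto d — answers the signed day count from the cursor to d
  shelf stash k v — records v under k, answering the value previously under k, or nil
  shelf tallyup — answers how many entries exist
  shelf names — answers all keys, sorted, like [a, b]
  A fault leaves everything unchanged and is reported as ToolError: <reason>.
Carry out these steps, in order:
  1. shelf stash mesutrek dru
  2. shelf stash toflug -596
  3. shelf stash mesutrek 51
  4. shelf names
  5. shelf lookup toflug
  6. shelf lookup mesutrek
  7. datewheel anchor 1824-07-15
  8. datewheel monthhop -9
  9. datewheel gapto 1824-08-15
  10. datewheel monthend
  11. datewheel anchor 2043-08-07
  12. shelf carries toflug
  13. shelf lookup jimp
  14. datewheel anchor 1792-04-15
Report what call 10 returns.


Answer: 1823-10-31

Derivation:
·→ shelf stash(k=mesutrek, v=dru)
·← 1911-03-28
·→ shelf stash(k=toflug, v=-596)
·← 1706-05-15
·→ shelf stash(k=mesutrek, v=51)
·← dru
·→ shelf names()
·← [mesutrek, toflug]
·→ shelf lookup(k=toflug)
·← -596
·→ shelf lookup(k=mesutrek)
·← 51
·→ datewheel anchor(d=1824-07-15)
·← 1824-07-15
·→ datewheel monthhop(n=-9)
·← 1823-10-15
·→ datewheel gapto(d=1824-08-15)
·← 305
·→ datewheel monthend()
·← 1823-10-31
·→ datewheel anchor(d=2043-08-07)
·← 2043-08-07
·→ shelf carries(k=toflug)
·← yes
·→ shelf lookup(k=jimp)
·← ToolError: no such key jimp
·→ datewheel anchor(d=1792-04-15)
·← 1792-04-15


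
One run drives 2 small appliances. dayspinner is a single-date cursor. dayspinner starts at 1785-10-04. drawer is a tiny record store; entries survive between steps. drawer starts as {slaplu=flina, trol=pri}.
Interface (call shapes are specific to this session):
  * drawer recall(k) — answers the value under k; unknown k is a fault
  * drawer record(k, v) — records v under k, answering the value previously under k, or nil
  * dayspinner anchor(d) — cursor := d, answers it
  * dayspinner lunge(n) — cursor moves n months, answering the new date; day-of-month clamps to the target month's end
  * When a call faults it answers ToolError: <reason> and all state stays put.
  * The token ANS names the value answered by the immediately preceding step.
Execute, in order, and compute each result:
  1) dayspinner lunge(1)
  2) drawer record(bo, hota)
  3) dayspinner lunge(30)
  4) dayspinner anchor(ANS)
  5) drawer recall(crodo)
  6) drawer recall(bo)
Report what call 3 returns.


I try dayspinner lunge using 1, — result: 1785-11-04.
Calling drawer record using bo, hota: nil.
Then dayspinner lunge using 30, yielding 1788-05-04.
I call dayspinner anchor using ANS, — result: 1788-05-04.
Then drawer recall using crodo: ToolError: no such key crodo.
Invoking drawer recall using bo, and observe hota.

Answer: 1788-05-04


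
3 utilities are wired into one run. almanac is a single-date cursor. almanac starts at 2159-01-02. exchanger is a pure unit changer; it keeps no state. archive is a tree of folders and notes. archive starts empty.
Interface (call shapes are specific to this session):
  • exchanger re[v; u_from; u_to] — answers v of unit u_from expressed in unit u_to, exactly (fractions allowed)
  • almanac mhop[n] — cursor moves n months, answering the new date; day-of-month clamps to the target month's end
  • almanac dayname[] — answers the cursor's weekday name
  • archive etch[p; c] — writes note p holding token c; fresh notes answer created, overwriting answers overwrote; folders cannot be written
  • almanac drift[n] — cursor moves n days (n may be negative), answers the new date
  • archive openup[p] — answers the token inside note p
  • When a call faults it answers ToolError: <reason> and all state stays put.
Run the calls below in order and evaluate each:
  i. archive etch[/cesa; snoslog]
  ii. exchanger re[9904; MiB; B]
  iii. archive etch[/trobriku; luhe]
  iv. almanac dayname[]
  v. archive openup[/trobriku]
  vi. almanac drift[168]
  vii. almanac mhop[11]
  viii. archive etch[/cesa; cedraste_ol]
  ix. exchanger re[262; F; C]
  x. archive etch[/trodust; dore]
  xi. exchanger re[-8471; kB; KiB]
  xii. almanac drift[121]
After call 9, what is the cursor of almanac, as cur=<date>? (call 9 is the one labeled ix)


# archive etch(/cesa, snoslog) ~> created
# exchanger re(9904, MiB, B) ~> 10385096704
# archive etch(/trobriku, luhe) ~> created
# almanac dayname() ~> Tuesday
# archive openup(/trobriku) ~> luhe
# almanac drift(168) ~> 2159-06-19
# almanac mhop(11) ~> 2160-05-19
# archive etch(/cesa, cedraste_ol) ~> overwrote
# exchanger re(262, F, C) ~> 1150/9
# archive etch(/trodust, dore) ~> created
# exchanger re(-8471, kB, KiB) ~> -1058875/128
# almanac drift(121) ~> 2160-09-17

Answer: cur=2160-05-19


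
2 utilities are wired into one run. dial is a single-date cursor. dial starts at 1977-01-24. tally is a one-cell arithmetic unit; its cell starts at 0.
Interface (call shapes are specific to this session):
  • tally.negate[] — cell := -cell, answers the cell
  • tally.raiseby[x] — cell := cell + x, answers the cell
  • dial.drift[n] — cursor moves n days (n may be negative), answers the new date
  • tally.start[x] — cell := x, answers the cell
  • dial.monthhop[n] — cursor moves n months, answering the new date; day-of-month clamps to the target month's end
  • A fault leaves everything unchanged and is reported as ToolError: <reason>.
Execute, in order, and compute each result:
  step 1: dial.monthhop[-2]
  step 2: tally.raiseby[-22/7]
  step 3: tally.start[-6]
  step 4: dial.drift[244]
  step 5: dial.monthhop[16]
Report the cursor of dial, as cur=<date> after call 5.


Act: dial.monthhop[-2]
Obs: 1976-11-24
Act: tally.raiseby[-22/7]
Obs: -22/7
Act: tally.start[-6]
Obs: -6
Act: dial.drift[244]
Obs: 1977-07-26
Act: dial.monthhop[16]
Obs: 1978-11-26

Answer: cur=1978-11-26


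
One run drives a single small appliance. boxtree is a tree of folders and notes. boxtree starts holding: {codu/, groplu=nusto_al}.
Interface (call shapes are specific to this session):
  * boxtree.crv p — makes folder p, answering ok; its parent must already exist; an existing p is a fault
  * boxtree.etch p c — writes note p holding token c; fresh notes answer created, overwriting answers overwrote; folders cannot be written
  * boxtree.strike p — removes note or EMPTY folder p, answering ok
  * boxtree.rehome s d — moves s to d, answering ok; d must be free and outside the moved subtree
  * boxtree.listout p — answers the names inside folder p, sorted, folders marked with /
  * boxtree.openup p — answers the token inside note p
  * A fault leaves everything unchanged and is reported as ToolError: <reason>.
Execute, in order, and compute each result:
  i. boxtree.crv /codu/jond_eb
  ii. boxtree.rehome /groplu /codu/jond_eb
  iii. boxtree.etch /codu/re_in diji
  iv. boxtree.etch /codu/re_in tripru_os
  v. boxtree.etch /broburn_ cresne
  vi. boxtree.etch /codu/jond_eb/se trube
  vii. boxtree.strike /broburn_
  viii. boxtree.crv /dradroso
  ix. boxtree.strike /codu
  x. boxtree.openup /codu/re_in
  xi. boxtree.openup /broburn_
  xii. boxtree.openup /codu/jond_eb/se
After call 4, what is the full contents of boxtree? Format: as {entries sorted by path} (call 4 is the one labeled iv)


Answer: {codu/, codu/jond_eb/, codu/re_in=tripru_os, groplu=nusto_al}

Derivation:
# 1. boxtree.crv(p='/codu/jond_eb') == ok
# 2. boxtree.rehome(s='/groplu', d='/codu/jond_eb') == ToolError: exists
# 3. boxtree.etch(p='/codu/re_in', c='diji') == created
# 4. boxtree.etch(p='/codu/re_in', c='tripru_os') == overwrote
# 5. boxtree.etch(p='/broburn_', c='cresne') == created
# 6. boxtree.etch(p='/codu/jond_eb/se', c='trube') == created
# 7. boxtree.strike(p='/broburn_') == ok
# 8. boxtree.crv(p='/dradroso') == ok
# 9. boxtree.strike(p='/codu') == ToolError: not empty
# 10. boxtree.openup(p='/codu/re_in') == tripru_os
# 11. boxtree.openup(p='/broburn_') == ToolError: not found
# 12. boxtree.openup(p='/codu/jond_eb/se') == trube


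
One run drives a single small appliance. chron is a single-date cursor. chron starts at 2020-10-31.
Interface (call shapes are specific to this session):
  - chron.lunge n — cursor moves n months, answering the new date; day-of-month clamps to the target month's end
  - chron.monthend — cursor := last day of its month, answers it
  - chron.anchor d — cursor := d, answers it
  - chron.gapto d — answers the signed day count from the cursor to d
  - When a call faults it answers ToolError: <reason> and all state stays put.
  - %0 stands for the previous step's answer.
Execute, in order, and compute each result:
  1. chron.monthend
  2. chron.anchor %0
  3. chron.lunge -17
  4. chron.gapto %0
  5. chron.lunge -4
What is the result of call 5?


-- chron.monthend() => 2020-10-31
-- chron.anchor(%0) => 2020-10-31
-- chron.lunge(-17) => 2019-05-31
-- chron.gapto(%0) => 0
-- chron.lunge(-4) => 2019-01-31

Answer: 2019-01-31


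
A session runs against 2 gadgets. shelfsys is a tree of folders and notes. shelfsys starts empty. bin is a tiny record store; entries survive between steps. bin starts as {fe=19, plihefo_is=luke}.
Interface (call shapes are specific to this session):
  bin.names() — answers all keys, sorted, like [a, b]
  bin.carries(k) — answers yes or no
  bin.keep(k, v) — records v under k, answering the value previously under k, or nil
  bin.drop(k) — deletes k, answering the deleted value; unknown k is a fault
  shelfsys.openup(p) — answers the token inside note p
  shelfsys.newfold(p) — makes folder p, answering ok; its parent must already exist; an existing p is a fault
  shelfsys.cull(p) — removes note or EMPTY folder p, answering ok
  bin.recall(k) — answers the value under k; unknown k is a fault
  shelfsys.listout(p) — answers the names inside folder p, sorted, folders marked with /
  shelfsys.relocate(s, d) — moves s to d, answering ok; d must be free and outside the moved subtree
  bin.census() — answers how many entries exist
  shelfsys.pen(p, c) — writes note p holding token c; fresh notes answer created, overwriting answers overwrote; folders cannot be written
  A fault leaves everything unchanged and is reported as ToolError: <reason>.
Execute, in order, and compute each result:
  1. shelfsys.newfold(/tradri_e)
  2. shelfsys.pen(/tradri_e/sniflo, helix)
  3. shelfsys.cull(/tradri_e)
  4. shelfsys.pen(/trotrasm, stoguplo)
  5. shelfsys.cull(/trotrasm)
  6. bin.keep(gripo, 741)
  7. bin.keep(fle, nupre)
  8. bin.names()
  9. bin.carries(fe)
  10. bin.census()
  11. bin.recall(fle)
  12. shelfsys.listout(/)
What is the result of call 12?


>> newfold(p=/tradri_e)
<< ok
>> pen(p=/tradri_e/sniflo, c=helix)
<< created
>> cull(p=/tradri_e)
<< ToolError: not empty
>> pen(p=/trotrasm, c=stoguplo)
<< created
>> cull(p=/trotrasm)
<< ok
>> keep(k=gripo, v=741)
<< nil
>> keep(k=fle, v=nupre)
<< nil
>> names()
<< [fe, fle, gripo, plihefo_is]
>> carries(k=fe)
<< yes
>> census()
<< 4
>> recall(k=fle)
<< nupre
>> listout(p=/)
<< [tradri_e/]

Answer: [tradri_e/]


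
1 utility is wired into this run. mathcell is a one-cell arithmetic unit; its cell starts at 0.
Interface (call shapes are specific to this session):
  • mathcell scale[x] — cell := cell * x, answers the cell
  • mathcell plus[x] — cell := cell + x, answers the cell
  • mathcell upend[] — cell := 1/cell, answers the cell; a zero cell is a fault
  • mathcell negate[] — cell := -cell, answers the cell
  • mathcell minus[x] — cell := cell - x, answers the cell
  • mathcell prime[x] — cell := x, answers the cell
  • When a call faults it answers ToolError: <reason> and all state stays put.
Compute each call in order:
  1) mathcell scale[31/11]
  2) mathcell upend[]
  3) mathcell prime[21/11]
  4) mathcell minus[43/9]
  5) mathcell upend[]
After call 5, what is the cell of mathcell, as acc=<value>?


-- mathcell scale(x→31/11) == 0
-- mathcell upend() == ToolError: reciprocal of zero
-- mathcell prime(x→21/11) == 21/11
-- mathcell minus(x→43/9) == -284/99
-- mathcell upend() == -99/284

Answer: acc=-99/284


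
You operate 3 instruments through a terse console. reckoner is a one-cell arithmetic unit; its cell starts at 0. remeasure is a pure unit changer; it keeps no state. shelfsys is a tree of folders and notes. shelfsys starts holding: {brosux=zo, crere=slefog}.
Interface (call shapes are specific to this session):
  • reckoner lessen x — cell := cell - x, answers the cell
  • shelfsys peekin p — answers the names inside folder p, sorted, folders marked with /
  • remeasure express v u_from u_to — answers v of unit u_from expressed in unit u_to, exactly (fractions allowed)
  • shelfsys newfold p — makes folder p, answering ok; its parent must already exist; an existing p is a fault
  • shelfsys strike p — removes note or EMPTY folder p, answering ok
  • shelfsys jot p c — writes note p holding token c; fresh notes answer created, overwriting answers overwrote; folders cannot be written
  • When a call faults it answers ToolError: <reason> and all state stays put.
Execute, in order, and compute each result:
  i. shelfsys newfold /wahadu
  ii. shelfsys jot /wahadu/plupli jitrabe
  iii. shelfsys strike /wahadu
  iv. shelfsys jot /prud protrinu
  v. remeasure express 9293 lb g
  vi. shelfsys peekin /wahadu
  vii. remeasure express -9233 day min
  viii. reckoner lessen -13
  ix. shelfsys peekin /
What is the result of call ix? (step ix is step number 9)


Answer: [brosux, crere, prud, wahadu/]

Derivation:
>>> shelfsys newfold p: /wahadu
  ok
>>> shelfsys jot p: /wahadu/plupli c: jitrabe
  created
>>> shelfsys strike p: /wahadu
  ToolError: not empty
>>> shelfsys jot p: /prud c: protrinu
  created
>>> remeasure express v: 9293 u_from: lb u_to: g
  421523389441/100000
>>> shelfsys peekin p: /wahadu
  [plupli]
>>> remeasure express v: -9233 u_from: day u_to: min
  -13295520
>>> reckoner lessen x: -13
  13
>>> shelfsys peekin p: /
  [brosux, crere, prud, wahadu/]


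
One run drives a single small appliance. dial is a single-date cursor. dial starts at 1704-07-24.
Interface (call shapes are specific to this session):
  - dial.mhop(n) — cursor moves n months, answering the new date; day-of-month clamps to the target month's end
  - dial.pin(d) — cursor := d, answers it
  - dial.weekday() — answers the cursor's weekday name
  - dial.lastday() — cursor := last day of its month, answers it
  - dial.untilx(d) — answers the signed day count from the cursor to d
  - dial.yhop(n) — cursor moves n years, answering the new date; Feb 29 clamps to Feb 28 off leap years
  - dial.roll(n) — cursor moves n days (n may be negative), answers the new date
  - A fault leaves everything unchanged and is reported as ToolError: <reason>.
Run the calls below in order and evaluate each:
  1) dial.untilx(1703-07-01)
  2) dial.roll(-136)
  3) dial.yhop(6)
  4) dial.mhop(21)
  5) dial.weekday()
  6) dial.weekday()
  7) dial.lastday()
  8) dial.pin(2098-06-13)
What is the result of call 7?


Answer: 1711-12-31

Derivation:
% untilx(d='1703-07-01') == -389
% roll(n='-136') == 1704-03-10
% yhop(n='6') == 1710-03-10
% mhop(n='21') == 1711-12-10
% weekday() == Thursday
% weekday() == Thursday
% lastday() == 1711-12-31
% pin(d='2098-06-13') == 2098-06-13


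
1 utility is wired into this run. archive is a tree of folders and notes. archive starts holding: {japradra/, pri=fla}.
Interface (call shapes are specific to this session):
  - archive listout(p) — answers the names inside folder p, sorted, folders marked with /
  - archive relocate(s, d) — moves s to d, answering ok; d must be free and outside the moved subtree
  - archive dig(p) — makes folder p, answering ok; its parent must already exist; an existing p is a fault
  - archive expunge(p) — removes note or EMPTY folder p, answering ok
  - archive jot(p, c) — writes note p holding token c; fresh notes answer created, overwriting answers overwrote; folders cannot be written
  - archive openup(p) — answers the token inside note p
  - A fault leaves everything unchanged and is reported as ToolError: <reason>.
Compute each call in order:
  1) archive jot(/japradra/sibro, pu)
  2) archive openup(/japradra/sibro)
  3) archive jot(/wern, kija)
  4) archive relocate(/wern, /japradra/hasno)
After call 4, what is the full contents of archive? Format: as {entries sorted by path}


;; 1. archive jot(p: /japradra/sibro, c: pu) : created
;; 2. archive openup(p: /japradra/sibro) : pu
;; 3. archive jot(p: /wern, c: kija) : created
;; 4. archive relocate(s: /wern, d: /japradra/hasno) : ok

Answer: {japradra/, japradra/hasno=kija, japradra/sibro=pu, pri=fla}


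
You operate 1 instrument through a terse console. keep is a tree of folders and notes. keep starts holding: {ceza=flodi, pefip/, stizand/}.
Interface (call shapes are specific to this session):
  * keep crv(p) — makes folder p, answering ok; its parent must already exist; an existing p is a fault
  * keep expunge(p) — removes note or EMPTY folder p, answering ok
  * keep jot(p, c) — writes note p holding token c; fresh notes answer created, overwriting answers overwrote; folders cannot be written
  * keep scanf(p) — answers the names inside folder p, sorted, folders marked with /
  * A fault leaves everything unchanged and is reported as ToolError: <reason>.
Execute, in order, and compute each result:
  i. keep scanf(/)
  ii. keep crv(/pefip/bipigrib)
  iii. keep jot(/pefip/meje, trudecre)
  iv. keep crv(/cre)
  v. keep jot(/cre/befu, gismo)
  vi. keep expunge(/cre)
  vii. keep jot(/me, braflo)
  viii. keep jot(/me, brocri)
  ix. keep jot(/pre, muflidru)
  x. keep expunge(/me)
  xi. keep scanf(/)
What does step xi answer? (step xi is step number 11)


Answer: [ceza, cre/, pefip/, pre, stizand/]

Derivation:
Calling keep scanf passing p='/', which returns [ceza, pefip/, stizand/].
Then keep crv passing p='/pefip/bipigrib', → ok.
Calling keep jot passing p='/pefip/meje', c='trudecre', yielding created.
I call keep crv passing p='/cre', — result: ok.
Now I run keep jot passing p='/cre/befu', c='gismo', and get created.
Next I call keep expunge passing p='/cre', giving ToolError: not empty.
I use keep jot passing p='/me', c='braflo', and get created.
Calling keep jot passing p='/me', c='brocri', which returns overwrote.
Calling keep jot passing p='/pre', c='muflidru', which returns created.
I run keep expunge passing p='/me', and observe ok.
Now I run keep scanf passing p='/', and get [ceza, cre/, pefip/, pre, stizand/].


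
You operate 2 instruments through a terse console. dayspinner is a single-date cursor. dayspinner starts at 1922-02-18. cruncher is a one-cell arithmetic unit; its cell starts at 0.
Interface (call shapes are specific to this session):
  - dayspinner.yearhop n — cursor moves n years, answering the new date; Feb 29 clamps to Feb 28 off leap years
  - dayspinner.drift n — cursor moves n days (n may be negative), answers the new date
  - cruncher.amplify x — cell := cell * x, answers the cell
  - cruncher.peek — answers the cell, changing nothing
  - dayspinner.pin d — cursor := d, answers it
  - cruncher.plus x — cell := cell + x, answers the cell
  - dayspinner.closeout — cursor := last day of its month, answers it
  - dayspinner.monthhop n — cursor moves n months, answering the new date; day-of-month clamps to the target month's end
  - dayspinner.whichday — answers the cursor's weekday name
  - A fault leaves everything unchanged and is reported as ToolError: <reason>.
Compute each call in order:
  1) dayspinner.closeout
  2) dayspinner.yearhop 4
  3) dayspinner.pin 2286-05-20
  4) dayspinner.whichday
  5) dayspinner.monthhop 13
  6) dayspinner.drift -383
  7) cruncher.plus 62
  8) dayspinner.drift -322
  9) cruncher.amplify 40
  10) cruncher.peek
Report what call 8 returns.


I call closeout, → 1922-02-28.
I run yearhop(n='4'), which returns 1926-02-28.
I invoke pin(d='2286-05-20'), yielding 2286-05-20.
Next I call whichday, which returns Thursday.
I try monthhop(n='13'), giving 2287-06-20.
I invoke drift(n='-383'), giving 2286-06-02.
I use plus(x='62'), and observe 62.
I invoke drift(n='-322'), giving 2285-07-15.
I use amplify(x='40'), giving 2480.
Calling peek, — result: 2480.

Answer: 2285-07-15


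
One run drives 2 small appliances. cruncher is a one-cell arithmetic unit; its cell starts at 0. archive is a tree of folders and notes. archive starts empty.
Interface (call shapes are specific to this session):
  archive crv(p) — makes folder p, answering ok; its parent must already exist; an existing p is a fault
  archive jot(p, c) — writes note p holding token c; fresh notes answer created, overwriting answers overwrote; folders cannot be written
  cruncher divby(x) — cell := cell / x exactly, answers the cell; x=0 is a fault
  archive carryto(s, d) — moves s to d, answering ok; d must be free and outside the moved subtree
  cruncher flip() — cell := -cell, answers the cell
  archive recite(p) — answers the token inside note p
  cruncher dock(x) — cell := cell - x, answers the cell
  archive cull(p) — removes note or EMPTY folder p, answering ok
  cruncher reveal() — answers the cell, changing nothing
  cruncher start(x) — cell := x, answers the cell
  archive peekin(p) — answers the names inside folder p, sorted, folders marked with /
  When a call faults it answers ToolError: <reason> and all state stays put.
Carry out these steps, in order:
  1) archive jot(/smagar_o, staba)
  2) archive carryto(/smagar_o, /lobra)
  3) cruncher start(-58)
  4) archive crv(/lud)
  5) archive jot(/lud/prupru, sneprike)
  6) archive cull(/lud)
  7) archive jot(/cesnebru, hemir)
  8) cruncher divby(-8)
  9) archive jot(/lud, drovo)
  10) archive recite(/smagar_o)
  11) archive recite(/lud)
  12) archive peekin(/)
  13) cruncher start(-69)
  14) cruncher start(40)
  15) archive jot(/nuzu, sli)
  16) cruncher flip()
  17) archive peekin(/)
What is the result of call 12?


Answer: [cesnebru, lobra, lud/]

Derivation:
;; archive jot(p→/smagar_o, c→staba) == created
;; archive carryto(s→/smagar_o, d→/lobra) == ok
;; cruncher start(x→-58) == -58
;; archive crv(p→/lud) == ok
;; archive jot(p→/lud/prupru, c→sneprike) == created
;; archive cull(p→/lud) == ToolError: not empty
;; archive jot(p→/cesnebru, c→hemir) == created
;; cruncher divby(x→-8) == 29/4
;; archive jot(p→/lud, c→drovo) == ToolError: is a directory
;; archive recite(p→/smagar_o) == ToolError: not found
;; archive recite(p→/lud) == ToolError: is a directory
;; archive peekin(p→/) == [cesnebru, lobra, lud/]
;; cruncher start(x→-69) == -69
;; cruncher start(x→40) == 40
;; archive jot(p→/nuzu, c→sli) == created
;; cruncher flip() == -40
;; archive peekin(p→/) == [cesnebru, lobra, lud/, nuzu]


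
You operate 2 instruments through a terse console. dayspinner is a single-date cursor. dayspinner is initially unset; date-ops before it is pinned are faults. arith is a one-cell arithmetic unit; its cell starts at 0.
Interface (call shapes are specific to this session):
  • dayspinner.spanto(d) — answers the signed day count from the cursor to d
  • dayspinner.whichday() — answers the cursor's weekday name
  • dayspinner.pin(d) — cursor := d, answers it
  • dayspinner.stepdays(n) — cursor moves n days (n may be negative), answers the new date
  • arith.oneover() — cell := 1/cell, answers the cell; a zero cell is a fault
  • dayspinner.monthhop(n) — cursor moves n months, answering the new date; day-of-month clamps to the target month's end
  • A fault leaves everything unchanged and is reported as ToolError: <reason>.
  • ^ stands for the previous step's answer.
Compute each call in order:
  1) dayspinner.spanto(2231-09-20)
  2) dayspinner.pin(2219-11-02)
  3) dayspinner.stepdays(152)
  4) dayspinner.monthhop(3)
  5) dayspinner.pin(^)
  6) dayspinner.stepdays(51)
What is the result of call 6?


Answer: 2220-08-22

Derivation:
Invoking dayspinner.spanto(d='2231-09-20'), and see ToolError: no date set.
Using dayspinner.pin(d='2219-11-02'), yielding 2219-11-02.
I use dayspinner.stepdays(n='152'), and see 2220-04-02.
Next I call dayspinner.monthhop(n='3'), — result: 2220-07-02.
Now I run dayspinner.pin(d='^'), → 2220-07-02.
I use dayspinner.stepdays(n='51'), and observe 2220-08-22.
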